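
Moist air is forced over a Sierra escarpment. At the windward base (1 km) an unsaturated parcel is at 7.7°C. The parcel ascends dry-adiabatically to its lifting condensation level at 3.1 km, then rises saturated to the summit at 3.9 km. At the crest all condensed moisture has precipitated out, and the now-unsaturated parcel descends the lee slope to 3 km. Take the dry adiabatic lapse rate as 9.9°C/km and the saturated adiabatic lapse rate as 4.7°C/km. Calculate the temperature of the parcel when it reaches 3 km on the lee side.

-7.94°C

From 1000 m to 3100 m (dry): cools by 9.9 × 2.1 = 20.79°C, giving -13.09°C.
From 3100 m to 3900 m (saturated): cools by 4.7 × 0.8 = 3.76°C, giving -16.85°C.
From 3900 m to 3000 m (dry descent): warms by 9.9 × 0.9 = 8.91°C, giving -7.94°C.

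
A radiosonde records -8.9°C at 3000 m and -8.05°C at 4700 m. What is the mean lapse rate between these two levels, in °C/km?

Γ = −ΔT/Δz = (-8.9 − (-8.05)) / (4700 − 3000) m
  = -0.85°C / 1.7 km = -0.5°C/km

-0.5°C/km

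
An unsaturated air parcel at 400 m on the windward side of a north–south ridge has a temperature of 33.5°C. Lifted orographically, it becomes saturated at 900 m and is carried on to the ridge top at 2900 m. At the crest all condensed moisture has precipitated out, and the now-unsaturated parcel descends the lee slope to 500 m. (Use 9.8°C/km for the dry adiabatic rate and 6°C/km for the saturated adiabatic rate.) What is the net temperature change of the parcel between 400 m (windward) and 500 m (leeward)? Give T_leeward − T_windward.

400 → 900 m (dry, 9.8°C/km): ΔT = -9.8 × 0.5 = -4.9°C → T = 28.6°C
900 → 2900 m (saturated, 6°C/km): ΔT = -6 × 2 = -12°C → T = 16.6°C
2900 → 500 m (dry descent, 9.8°C/km): ΔT = +9.8 × 2.4 = +23.52°C → T = 40.12°C
Net change vs windward start: 40.12 − 33.5 = +6.62°C

+6.62°C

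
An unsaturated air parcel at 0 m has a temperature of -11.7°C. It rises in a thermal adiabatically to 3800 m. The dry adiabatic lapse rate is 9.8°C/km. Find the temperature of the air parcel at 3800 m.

Dry adiabatic to 3800 m: -9.8 × 3.8 km = -37.24°C, so T = -48.94°C.

-48.94°C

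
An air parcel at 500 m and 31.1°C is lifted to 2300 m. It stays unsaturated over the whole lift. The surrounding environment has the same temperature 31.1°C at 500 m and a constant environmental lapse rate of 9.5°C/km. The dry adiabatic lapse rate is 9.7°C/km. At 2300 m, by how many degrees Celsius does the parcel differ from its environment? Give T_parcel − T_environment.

-0.36°C (parcel cooler than environment)

Parcel:
  500–2300 m, dry: Δz = 1.8 km ⇒ ΔT = -17.46°C; T = 13.64°C
Environment:
  500–2300 m, environment: Δz = 1.8 km ⇒ ΔT = -17.1°C; T = 14°C
T_parcel − T_env = 13.64 − 14 = -0.36°C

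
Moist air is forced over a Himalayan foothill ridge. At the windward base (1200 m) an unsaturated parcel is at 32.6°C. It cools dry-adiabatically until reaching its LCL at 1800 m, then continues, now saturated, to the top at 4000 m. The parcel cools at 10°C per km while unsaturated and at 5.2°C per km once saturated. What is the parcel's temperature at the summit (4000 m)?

1200 → 1800 m (dry, 10°C/km): ΔT = -10 × 0.6 = -6°C → T = 26.6°C
1800 → 4000 m (saturated, 5.2°C/km): ΔT = -5.2 × 2.2 = -11.44°C → T = 15.16°C

15.16°C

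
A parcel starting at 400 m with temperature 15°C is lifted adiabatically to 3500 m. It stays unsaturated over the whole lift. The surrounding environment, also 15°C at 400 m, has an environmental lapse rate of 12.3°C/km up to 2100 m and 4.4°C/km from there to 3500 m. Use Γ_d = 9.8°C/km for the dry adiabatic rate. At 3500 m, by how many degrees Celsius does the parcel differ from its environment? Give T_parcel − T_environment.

-3.31°C (parcel cooler than environment)

Parcel:
  Dry to 3500 m: -9.8 × 3.1 km = -30.38°C, so T = -15.38°C.
Environment:
  Environment, lower layer to 2100 m: -12.3 × 1.7 km = -20.91°C, so T = -5.91°C.
  Environment, upper layer to 3500 m: -4.4 × 1.4 km = -6.16°C, so T = -12.07°C.
T_parcel − T_env = -15.38 − (-12.07) = -3.31°C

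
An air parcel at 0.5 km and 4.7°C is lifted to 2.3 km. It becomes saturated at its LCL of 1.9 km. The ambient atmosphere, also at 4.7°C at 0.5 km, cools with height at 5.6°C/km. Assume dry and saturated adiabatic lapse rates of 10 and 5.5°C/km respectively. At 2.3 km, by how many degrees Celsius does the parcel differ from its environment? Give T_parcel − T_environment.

Parcel:
  500 → 1900 m (dry, 10°C/km): ΔT = -10 × 1.4 = -14°C → T = -9.3°C
  1900 → 2300 m (saturated, 5.5°C/km): ΔT = -5.5 × 0.4 = -2.2°C → T = -11.5°C
Environment:
  500 → 2300 m (environment, 5.6°C/km): ΔT = -5.6 × 1.8 = -10.08°C → T = -5.38°C
T_parcel − T_env = -11.5 − (-5.38) = -6.12°C

-6.12°C (parcel cooler than environment)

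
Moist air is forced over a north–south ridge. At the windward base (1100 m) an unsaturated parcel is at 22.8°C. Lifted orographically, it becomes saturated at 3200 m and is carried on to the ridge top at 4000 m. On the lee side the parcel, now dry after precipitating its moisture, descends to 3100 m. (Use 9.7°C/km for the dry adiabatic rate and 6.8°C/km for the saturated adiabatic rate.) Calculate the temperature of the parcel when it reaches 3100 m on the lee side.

5.72°C

1100 → 3200 m (dry, 9.7°C/km): ΔT = -9.7 × 2.1 = -20.37°C → T = 2.43°C
3200 → 4000 m (saturated, 6.8°C/km): ΔT = -6.8 × 0.8 = -5.44°C → T = -3.01°C
4000 → 3100 m (dry descent, 9.7°C/km): ΔT = +9.7 × 0.9 = +8.73°C → T = 5.72°C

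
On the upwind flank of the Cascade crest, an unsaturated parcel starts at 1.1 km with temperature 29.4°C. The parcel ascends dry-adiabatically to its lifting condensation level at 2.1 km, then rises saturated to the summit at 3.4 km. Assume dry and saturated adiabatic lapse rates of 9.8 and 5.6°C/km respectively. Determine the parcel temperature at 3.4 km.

Dry to 2100 m: -9.8 × 1 km = -9.8°C, so T = 19.6°C.
Saturated to 3400 m: -5.6 × 1.3 km = -7.28°C, so T = 12.32°C.

12.32°C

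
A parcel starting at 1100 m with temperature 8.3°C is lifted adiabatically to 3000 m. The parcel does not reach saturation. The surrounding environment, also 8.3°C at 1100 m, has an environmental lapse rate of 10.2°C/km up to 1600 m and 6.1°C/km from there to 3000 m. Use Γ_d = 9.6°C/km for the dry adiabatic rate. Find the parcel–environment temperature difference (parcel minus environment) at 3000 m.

Parcel:
  1100 → 3000 m (dry, 9.6°C/km): ΔT = -9.6 × 1.9 = -18.24°C → T = -9.94°C
Environment:
  1100 → 1600 m (environment, lower layer, 10.2°C/km): ΔT = -10.2 × 0.5 = -5.1°C → T = 3.2°C
  1600 → 3000 m (environment, upper layer, 6.1°C/km): ΔT = -6.1 × 1.4 = -8.54°C → T = -5.34°C
T_parcel − T_env = -9.94 − (-5.34) = -4.6°C

-4.6°C (parcel cooler than environment)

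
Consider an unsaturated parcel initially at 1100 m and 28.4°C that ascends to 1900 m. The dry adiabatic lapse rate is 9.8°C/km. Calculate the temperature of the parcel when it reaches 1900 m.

20.56°C

1100–1900 m, dry adiabatic: Δz = 0.8 km ⇒ ΔT = -7.84°C; T = 20.56°C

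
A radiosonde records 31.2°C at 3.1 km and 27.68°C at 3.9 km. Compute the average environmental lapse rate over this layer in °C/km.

4.4°C/km

Γ = −ΔT/Δz = (31.2 − 27.68) / (3900 − 3100) m
  = 3.52°C / 0.8 km = 4.4°C/km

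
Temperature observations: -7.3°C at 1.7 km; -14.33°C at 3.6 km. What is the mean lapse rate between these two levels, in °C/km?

Γ = −ΔT/Δz = (-7.3 − (-14.33)) / (3600 − 1700) m
  = 7.03°C / 1.9 km = 3.7°C/km

3.7°C/km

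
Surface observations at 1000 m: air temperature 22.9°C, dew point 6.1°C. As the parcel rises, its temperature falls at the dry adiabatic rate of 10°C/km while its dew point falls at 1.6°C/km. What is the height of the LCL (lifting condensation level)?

T and T_d converge at 10 − 1.6 = 8.4°C per km
Height above start = (22.9 − 6.1) / 8.4 = 2 km
LCL altitude = 1000 m + 2000 m = 3000 m

3000 m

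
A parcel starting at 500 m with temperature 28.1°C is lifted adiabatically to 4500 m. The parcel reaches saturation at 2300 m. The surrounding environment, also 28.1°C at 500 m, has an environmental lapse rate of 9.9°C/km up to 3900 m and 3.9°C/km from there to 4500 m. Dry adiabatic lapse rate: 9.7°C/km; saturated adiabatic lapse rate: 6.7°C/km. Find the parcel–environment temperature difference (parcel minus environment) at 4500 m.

+3.8°C (parcel warmer than environment)

Parcel:
  From 500 m to 2300 m (dry): cools by 9.7 × 1.8 = 17.46°C, giving 10.64°C.
  From 2300 m to 4500 m (saturated): cools by 6.7 × 2.2 = 14.74°C, giving -4.1°C.
Environment:
  From 500 m to 3900 m (environment, lower layer): cools by 9.9 × 3.4 = 33.66°C, giving -5.56°C.
  From 3900 m to 4500 m (environment, upper layer): cools by 3.9 × 0.6 = 2.34°C, giving -7.9°C.
T_parcel − T_env = -4.1 − (-7.9) = +3.8°C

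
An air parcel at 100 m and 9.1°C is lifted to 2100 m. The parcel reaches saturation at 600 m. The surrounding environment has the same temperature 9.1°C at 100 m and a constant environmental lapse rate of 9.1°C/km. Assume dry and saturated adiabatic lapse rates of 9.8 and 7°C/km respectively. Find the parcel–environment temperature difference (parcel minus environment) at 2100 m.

+2.8°C (parcel warmer than environment)

Parcel:
  Dry to 600 m: -9.8 × 0.5 km = -4.9°C, so T = 4.2°C.
  Saturated to 2100 m: -7 × 1.5 km = -10.5°C, so T = -6.3°C.
Environment:
  Environment to 2100 m: -9.1 × 2 km = -18.2°C, so T = -9.1°C.
T_parcel − T_env = -6.3 − (-9.1) = +2.8°C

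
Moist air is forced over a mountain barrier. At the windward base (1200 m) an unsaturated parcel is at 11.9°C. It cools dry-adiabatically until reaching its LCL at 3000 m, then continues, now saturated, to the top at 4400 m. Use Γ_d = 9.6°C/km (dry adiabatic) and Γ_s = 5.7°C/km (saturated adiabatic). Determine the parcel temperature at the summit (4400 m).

-13.36°C

1200–3000 m, dry: Δz = 1.8 km ⇒ ΔT = -17.28°C; T = -5.38°C
3000–4400 m, saturated: Δz = 1.4 km ⇒ ΔT = -7.98°C; T = -13.36°C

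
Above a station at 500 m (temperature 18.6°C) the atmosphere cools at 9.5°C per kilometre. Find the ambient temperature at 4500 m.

Environmental to 4500 m: -9.5 × 4 km = -38°C, so T = -19.4°C.

-19.4°C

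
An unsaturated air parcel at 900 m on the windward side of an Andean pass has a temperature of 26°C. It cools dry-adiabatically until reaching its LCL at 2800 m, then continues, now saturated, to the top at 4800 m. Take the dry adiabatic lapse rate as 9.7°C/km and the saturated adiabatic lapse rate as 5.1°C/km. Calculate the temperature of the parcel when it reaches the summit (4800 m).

-2.63°C

900–2800 m, dry: Δz = 1.9 km ⇒ ΔT = -18.43°C; T = 7.57°C
2800–4800 m, saturated: Δz = 2 km ⇒ ΔT = -10.2°C; T = -2.63°C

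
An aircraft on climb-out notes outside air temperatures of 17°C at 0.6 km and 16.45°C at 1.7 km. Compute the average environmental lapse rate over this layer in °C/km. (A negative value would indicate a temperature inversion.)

0.5°C/km

Γ = −ΔT/Δz = (17 − 16.45) / (1700 − 600) m
  = 0.55°C / 1.1 km = 0.5°C/km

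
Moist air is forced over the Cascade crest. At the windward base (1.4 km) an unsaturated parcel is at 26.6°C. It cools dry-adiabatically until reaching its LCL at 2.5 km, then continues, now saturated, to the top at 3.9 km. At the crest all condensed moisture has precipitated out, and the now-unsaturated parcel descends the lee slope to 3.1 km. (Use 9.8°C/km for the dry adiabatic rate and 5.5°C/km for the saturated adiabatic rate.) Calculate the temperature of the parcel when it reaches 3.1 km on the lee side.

15.96°C

Dry to 2500 m: -9.8 × 1.1 km = -10.78°C, so T = 15.82°C.
Saturated to 3900 m: -5.5 × 1.4 km = -7.7°C, so T = 8.12°C.
Dry descent to 3100 m: +9.8 × 0.8 km = +7.84°C, so T = 15.96°C.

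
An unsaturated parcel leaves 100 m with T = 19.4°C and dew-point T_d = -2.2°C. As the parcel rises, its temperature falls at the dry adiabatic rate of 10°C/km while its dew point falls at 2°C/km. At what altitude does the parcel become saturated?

T and T_d converge at 10 − 2 = 8°C per km
Height above start = (19.4 − (-2.2)) / 8 = 2.7 km
LCL altitude = 100 m + 2700 m = 2800 m

2800 m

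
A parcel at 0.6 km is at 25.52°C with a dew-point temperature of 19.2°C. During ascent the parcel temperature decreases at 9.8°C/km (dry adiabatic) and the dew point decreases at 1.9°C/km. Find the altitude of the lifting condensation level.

T and T_d converge at 9.8 − 1.9 = 7.9°C per km
Height above start = (25.52 − 19.2) / 7.9 = 0.8 km
LCL altitude = 600 m + 800 m = 1400 m

1.4 km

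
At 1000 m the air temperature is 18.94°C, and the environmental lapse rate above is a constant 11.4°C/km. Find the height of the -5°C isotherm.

3100 m

Height above start = (18.94 − (-5)) / 11.4 = 2.1 km
Altitude = 1000 m + 2100 m = 3100 m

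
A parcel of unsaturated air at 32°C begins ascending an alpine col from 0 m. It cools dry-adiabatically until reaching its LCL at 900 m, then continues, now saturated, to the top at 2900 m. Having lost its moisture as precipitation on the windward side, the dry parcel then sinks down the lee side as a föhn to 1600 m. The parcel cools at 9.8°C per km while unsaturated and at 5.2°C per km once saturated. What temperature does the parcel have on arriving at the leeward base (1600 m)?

0 → 900 m (dry, 9.8°C/km): ΔT = -9.8 × 0.9 = -8.82°C → T = 23.18°C
900 → 2900 m (saturated, 5.2°C/km): ΔT = -5.2 × 2 = -10.4°C → T = 12.78°C
2900 → 1600 m (dry descent, 9.8°C/km): ΔT = +9.8 × 1.3 = +12.74°C → T = 25.52°C

25.52°C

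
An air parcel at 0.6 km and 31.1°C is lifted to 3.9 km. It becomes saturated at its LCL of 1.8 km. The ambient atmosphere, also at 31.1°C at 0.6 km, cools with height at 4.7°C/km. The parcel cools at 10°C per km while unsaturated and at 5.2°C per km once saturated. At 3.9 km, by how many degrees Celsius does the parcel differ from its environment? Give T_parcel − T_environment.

-7.41°C (parcel cooler than environment)

Parcel:
  Dry to 1800 m: -10 × 1.2 km = -12°C, so T = 19.1°C.
  Saturated to 3900 m: -5.2 × 2.1 km = -10.92°C, so T = 8.18°C.
Environment:
  Environment to 3900 m: -4.7 × 3.3 km = -15.51°C, so T = 15.59°C.
T_parcel − T_env = 8.18 − 15.59 = -7.41°C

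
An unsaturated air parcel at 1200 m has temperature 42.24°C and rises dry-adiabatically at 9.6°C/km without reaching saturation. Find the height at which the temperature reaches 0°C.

5600 m

Height above start = (42.24 − 0) / 9.6 = 4.4 km
Altitude = 1200 m + 4400 m = 5600 m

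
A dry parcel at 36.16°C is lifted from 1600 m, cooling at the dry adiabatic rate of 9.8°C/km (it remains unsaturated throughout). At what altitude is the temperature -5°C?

5800 m

Height above start = (36.16 − (-5)) / 9.8 = 4.2 km
Altitude = 1600 m + 4200 m = 5800 m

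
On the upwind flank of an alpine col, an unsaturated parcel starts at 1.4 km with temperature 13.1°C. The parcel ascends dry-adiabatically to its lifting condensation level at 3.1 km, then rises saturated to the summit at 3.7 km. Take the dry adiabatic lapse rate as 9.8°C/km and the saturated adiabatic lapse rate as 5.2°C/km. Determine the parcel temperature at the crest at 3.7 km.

-6.68°C

From 1400 m to 3100 m (dry): cools by 9.8 × 1.7 = 16.66°C, giving -3.56°C.
From 3100 m to 3700 m (saturated): cools by 5.2 × 0.6 = 3.12°C, giving -6.68°C.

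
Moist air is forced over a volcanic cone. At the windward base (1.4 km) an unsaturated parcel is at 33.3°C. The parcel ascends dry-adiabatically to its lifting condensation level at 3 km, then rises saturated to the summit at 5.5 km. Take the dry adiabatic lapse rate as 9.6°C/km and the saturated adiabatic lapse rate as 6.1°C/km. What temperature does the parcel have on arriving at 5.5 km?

1400–3000 m, dry: Δz = 1.6 km ⇒ ΔT = -15.36°C; T = 17.94°C
3000–5500 m, saturated: Δz = 2.5 km ⇒ ΔT = -15.25°C; T = 2.69°C

2.69°C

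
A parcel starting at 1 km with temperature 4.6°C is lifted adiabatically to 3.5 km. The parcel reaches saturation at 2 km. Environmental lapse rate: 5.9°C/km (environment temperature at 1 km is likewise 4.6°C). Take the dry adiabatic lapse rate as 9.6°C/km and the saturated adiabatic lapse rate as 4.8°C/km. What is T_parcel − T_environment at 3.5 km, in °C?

Parcel:
  From 1000 m to 2000 m (dry): cools by 9.6 × 1 = 9.6°C, giving -5°C.
  From 2000 m to 3500 m (saturated): cools by 4.8 × 1.5 = 7.2°C, giving -12.2°C.
Environment:
  From 1000 m to 3500 m (environment): cools by 5.9 × 2.5 = 14.75°C, giving -10.15°C.
T_parcel − T_env = -12.2 − (-10.15) = -2.05°C

-2.05°C (parcel cooler than environment)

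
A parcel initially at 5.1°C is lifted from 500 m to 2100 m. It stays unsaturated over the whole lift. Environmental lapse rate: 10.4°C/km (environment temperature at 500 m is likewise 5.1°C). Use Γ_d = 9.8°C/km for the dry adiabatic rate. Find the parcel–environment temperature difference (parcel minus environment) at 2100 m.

Parcel:
  500–2100 m, dry: Δz = 1.6 km ⇒ ΔT = -15.68°C; T = -10.58°C
Environment:
  500–2100 m, environment: Δz = 1.6 km ⇒ ΔT = -16.64°C; T = -11.54°C
T_parcel − T_env = -10.58 − (-11.54) = +0.96°C

+0.96°C (parcel warmer than environment)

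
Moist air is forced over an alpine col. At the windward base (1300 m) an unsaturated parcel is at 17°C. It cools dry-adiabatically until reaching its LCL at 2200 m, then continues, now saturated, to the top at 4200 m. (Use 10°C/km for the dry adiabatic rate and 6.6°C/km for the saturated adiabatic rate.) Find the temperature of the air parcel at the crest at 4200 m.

1300 → 2200 m (dry, 10°C/km): ΔT = -10 × 0.9 = -9°C → T = 8°C
2200 → 4200 m (saturated, 6.6°C/km): ΔT = -6.6 × 2 = -13.2°C → T = -5.2°C

-5.2°C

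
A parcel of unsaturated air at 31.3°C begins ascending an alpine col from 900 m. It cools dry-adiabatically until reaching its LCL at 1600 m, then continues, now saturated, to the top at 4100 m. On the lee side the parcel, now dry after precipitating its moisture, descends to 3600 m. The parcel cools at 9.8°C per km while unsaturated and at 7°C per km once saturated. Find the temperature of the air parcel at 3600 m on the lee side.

From 900 m to 1600 m (dry): cools by 9.8 × 0.7 = 6.86°C, giving 24.44°C.
From 1600 m to 4100 m (saturated): cools by 7 × 2.5 = 17.5°C, giving 6.94°C.
From 4100 m to 3600 m (dry descent): warms by 9.8 × 0.5 = 4.9°C, giving 11.84°C.

11.84°C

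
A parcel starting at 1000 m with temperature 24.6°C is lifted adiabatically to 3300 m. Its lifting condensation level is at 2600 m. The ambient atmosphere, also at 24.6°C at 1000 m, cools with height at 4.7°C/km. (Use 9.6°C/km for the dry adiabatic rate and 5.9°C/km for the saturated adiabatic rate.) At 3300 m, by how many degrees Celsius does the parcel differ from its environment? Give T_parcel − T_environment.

-8.68°C (parcel cooler than environment)

Parcel:
  Dry to 2600 m: -9.6 × 1.6 km = -15.36°C, so T = 9.24°C.
  Saturated to 3300 m: -5.9 × 0.7 km = -4.13°C, so T = 5.11°C.
Environment:
  Environment to 3300 m: -4.7 × 2.3 km = -10.81°C, so T = 13.79°C.
T_parcel − T_env = 5.11 − 13.79 = -8.68°C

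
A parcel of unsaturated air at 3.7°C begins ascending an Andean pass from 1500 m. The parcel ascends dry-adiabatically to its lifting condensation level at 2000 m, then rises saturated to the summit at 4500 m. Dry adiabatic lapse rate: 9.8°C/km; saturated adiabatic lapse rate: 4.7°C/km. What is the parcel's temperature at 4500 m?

-12.95°C

Dry to 2000 m: -9.8 × 0.5 km = -4.9°C, so T = -1.2°C.
Saturated to 4500 m: -4.7 × 2.5 km = -11.75°C, so T = -12.95°C.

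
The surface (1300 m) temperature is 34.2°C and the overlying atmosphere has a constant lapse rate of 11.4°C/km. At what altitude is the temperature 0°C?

4300 m

Height above start = (34.2 − 0) / 11.4 = 3 km
Altitude = 1300 m + 3000 m = 4300 m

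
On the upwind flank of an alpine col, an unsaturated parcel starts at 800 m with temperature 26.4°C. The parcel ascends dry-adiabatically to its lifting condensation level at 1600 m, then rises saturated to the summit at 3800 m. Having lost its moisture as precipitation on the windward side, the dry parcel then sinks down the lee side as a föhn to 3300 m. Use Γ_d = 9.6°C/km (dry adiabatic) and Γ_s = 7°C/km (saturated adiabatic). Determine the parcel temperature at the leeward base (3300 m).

From 800 m to 1600 m (dry): cools by 9.6 × 0.8 = 7.68°C, giving 18.72°C.
From 1600 m to 3800 m (saturated): cools by 7 × 2.2 = 15.4°C, giving 3.32°C.
From 3800 m to 3300 m (dry descent): warms by 9.6 × 0.5 = 4.8°C, giving 8.12°C.

8.12°C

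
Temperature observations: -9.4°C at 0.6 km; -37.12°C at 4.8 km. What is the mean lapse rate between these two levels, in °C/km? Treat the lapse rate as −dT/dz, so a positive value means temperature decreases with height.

6.6°C/km

Γ = −ΔT/Δz = (-9.4 − (-37.12)) / (4800 − 600) m
  = 27.72°C / 4.2 km = 6.6°C/km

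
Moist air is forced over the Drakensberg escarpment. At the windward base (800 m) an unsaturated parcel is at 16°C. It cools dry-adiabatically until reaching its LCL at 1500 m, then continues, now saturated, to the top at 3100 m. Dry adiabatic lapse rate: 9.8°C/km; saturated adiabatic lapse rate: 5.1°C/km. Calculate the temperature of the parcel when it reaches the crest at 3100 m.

Dry to 1500 m: -9.8 × 0.7 km = -6.86°C, so T = 9.14°C.
Saturated to 3100 m: -5.1 × 1.6 km = -8.16°C, so T = 0.98°C.

0.98°C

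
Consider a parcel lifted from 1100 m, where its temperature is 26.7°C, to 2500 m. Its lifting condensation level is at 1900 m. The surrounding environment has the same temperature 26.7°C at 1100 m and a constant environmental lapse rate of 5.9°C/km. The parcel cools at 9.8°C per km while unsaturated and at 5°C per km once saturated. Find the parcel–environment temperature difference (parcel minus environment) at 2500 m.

-2.58°C (parcel cooler than environment)

Parcel:
  From 1100 m to 1900 m (dry): cools by 9.8 × 0.8 = 7.84°C, giving 18.86°C.
  From 1900 m to 2500 m (saturated): cools by 5 × 0.6 = 3°C, giving 15.86°C.
Environment:
  From 1100 m to 2500 m (environment): cools by 5.9 × 1.4 = 8.26°C, giving 18.44°C.
T_parcel − T_env = 15.86 − 18.44 = -2.58°C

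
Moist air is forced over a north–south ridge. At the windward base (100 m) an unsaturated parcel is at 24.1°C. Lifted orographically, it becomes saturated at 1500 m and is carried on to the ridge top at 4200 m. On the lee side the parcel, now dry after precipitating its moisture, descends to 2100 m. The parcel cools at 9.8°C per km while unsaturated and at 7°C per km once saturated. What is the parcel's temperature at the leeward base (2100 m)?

From 100 m to 1500 m (dry): cools by 9.8 × 1.4 = 13.72°C, giving 10.38°C.
From 1500 m to 4200 m (saturated): cools by 7 × 2.7 = 18.9°C, giving -8.52°C.
From 4200 m to 2100 m (dry descent): warms by 9.8 × 2.1 = 20.58°C, giving 12.06°C.

12.06°C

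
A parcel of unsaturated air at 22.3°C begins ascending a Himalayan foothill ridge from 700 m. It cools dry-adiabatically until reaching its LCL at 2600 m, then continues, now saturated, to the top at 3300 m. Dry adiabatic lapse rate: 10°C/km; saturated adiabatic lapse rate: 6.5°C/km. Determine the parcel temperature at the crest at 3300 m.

-1.25°C

700–2600 m, dry: Δz = 1.9 km ⇒ ΔT = -19°C; T = 3.3°C
2600–3300 m, saturated: Δz = 0.7 km ⇒ ΔT = -4.55°C; T = -1.25°C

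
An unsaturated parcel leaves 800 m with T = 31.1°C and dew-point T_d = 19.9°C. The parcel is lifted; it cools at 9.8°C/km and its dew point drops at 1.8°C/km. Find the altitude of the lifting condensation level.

T and T_d converge at 9.8 − 1.8 = 8°C per km
Height above start = (31.1 − 19.9) / 8 = 1.4 km
LCL altitude = 800 m + 1400 m = 2200 m

2200 m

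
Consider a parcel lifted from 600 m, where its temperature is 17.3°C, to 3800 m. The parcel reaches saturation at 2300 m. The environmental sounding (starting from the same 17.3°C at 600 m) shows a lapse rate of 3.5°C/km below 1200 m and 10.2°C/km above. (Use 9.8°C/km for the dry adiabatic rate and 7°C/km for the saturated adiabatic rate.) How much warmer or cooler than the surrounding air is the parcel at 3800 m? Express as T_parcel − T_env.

+1.46°C (parcel warmer than environment)

Parcel:
  600–2300 m, dry: Δz = 1.7 km ⇒ ΔT = -16.66°C; T = 0.64°C
  2300–3800 m, saturated: Δz = 1.5 km ⇒ ΔT = -10.5°C; T = -9.86°C
Environment:
  600–1200 m, environment, lower layer: Δz = 0.6 km ⇒ ΔT = -2.1°C; T = 15.2°C
  1200–3800 m, environment, upper layer: Δz = 2.6 km ⇒ ΔT = -26.52°C; T = -11.32°C
T_parcel − T_env = -9.86 − (-11.32) = +1.46°C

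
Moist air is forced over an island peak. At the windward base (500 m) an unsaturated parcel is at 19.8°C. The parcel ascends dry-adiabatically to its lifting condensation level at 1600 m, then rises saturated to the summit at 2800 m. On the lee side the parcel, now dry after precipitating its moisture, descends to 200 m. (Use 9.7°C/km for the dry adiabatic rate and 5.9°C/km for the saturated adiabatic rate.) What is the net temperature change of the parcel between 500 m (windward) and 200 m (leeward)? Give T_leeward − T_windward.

Dry to 1600 m: -9.7 × 1.1 km = -10.67°C, so T = 9.13°C.
Saturated to 2800 m: -5.9 × 1.2 km = -7.08°C, so T = 2.05°C.
Dry descent to 200 m: +9.7 × 2.6 km = +25.22°C, so T = 27.27°C.
Net change vs windward start: 27.27 − 19.8 = +7.47°C

+7.47°C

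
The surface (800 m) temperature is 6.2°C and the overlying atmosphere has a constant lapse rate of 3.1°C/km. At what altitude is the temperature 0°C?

2800 m

Height above start = (6.2 − 0) / 3.1 = 2 km
Altitude = 800 m + 2000 m = 2800 m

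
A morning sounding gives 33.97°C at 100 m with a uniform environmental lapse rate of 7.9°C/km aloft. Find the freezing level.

4400 m

Height above start = (33.97 − 0) / 7.9 = 4.3 km
Altitude = 100 m + 4300 m = 4400 m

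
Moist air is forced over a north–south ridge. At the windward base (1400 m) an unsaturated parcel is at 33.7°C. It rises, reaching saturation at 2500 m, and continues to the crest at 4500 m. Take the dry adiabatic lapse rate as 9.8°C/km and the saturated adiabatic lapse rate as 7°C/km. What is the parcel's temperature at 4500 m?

8.92°C

1400 → 2500 m (dry, 9.8°C/km): ΔT = -9.8 × 1.1 = -10.78°C → T = 22.92°C
2500 → 4500 m (saturated, 7°C/km): ΔT = -7 × 2 = -14°C → T = 8.92°C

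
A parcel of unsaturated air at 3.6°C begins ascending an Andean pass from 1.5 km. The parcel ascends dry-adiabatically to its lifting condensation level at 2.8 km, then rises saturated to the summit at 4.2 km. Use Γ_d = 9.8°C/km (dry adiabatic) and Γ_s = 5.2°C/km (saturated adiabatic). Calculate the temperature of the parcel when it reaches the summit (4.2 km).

From 1500 m to 2800 m (dry): cools by 9.8 × 1.3 = 12.74°C, giving -9.14°C.
From 2800 m to 4200 m (saturated): cools by 5.2 × 1.4 = 7.28°C, giving -16.42°C.

-16.42°C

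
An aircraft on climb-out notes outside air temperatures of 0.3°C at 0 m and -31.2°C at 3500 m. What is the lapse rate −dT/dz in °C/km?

Γ = −ΔT/Δz = (0.3 − (-31.2)) / (3500 − 0) m
  = 31.5°C / 3.5 km = 9°C/km

9°C/km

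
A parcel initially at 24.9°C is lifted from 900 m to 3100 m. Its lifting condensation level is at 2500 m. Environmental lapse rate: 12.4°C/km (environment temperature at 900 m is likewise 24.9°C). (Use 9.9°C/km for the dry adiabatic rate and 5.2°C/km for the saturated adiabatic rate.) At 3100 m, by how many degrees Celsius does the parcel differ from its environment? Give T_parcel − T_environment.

+8.32°C (parcel warmer than environment)

Parcel:
  900–2500 m, dry: Δz = 1.6 km ⇒ ΔT = -15.84°C; T = 9.06°C
  2500–3100 m, saturated: Δz = 0.6 km ⇒ ΔT = -3.12°C; T = 5.94°C
Environment:
  900–3100 m, environment: Δz = 2.2 km ⇒ ΔT = -27.28°C; T = -2.38°C
T_parcel − T_env = 5.94 − (-2.38) = +8.32°C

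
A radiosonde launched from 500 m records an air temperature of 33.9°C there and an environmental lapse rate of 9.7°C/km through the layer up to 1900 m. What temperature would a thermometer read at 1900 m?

500 → 1900 m (environmental, 9.7°C/km): ΔT = -9.7 × 1.4 = -13.58°C → T = 20.32°C

20.32°C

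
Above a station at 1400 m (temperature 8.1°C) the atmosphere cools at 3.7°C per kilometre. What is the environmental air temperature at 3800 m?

1400–3800 m, environmental: Δz = 2.4 km ⇒ ΔT = -8.88°C; T = -0.78°C

-0.78°C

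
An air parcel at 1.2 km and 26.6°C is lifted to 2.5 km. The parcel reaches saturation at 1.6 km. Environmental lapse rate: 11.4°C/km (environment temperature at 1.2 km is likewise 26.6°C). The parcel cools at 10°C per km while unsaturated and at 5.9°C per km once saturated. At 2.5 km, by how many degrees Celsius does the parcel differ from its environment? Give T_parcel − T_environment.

Parcel:
  1200 → 1600 m (dry, 10°C/km): ΔT = -10 × 0.4 = -4°C → T = 22.6°C
  1600 → 2500 m (saturated, 5.9°C/km): ΔT = -5.9 × 0.9 = -5.31°C → T = 17.29°C
Environment:
  1200 → 2500 m (environment, 11.4°C/km): ΔT = -11.4 × 1.3 = -14.82°C → T = 11.78°C
T_parcel − T_env = 17.29 − 11.78 = +5.51°C

+5.51°C (parcel warmer than environment)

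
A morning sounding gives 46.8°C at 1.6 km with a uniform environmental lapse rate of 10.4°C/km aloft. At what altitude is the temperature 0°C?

6.1 km

Height above start = (46.8 − 0) / 10.4 = 4.5 km
Altitude = 1600 m + 4500 m = 6100 m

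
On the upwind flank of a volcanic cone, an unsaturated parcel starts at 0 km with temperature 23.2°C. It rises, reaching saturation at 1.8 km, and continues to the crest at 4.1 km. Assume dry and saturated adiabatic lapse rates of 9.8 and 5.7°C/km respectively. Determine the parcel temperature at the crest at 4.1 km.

0–1800 m, dry: Δz = 1.8 km ⇒ ΔT = -17.64°C; T = 5.56°C
1800–4100 m, saturated: Δz = 2.3 km ⇒ ΔT = -13.11°C; T = -7.55°C

-7.55°C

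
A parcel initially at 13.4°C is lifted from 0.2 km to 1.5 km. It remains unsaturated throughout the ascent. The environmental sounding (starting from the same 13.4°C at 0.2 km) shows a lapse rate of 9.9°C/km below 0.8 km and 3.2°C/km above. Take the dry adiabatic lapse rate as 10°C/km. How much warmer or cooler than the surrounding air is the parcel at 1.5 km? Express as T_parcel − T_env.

Parcel:
  Dry to 1500 m: -10 × 1.3 km = -13°C, so T = 0.4°C.
Environment:
  Environment, lower layer to 800 m: -9.9 × 0.6 km = -5.94°C, so T = 7.46°C.
  Environment, upper layer to 1500 m: -3.2 × 0.7 km = -2.24°C, so T = 5.22°C.
T_parcel − T_env = 0.4 − 5.22 = -4.82°C

-4.82°C (parcel cooler than environment)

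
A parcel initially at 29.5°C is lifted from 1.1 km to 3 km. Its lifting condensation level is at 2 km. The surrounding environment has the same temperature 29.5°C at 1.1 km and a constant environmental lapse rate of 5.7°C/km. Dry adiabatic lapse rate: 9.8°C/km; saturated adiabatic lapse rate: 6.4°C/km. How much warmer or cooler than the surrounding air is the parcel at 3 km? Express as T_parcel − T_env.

-4.39°C (parcel cooler than environment)

Parcel:
  1100 → 2000 m (dry, 9.8°C/km): ΔT = -9.8 × 0.9 = -8.82°C → T = 20.68°C
  2000 → 3000 m (saturated, 6.4°C/km): ΔT = -6.4 × 1 = -6.4°C → T = 14.28°C
Environment:
  1100 → 3000 m (environment, 5.7°C/km): ΔT = -5.7 × 1.9 = -10.83°C → T = 18.67°C
T_parcel − T_env = 14.28 − 18.67 = -4.39°C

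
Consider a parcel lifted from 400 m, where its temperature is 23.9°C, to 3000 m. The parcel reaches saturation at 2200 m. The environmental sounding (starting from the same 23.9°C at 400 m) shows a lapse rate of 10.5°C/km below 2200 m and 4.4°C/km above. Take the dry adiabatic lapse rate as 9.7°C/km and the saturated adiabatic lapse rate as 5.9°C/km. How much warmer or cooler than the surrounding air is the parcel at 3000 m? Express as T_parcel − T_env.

+0.24°C (parcel warmer than environment)

Parcel:
  400–2200 m, dry: Δz = 1.8 km ⇒ ΔT = -17.46°C; T = 6.44°C
  2200–3000 m, saturated: Δz = 0.8 km ⇒ ΔT = -4.72°C; T = 1.72°C
Environment:
  400–2200 m, environment, lower layer: Δz = 1.8 km ⇒ ΔT = -18.9°C; T = 5°C
  2200–3000 m, environment, upper layer: Δz = 0.8 km ⇒ ΔT = -3.52°C; T = 1.48°C
T_parcel − T_env = 1.72 − 1.48 = +0.24°C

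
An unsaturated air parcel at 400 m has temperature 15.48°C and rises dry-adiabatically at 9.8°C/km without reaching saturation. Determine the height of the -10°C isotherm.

Height above start = (15.48 − (-10)) / 9.8 = 2.6 km
Altitude = 400 m + 2600 m = 3000 m

3000 m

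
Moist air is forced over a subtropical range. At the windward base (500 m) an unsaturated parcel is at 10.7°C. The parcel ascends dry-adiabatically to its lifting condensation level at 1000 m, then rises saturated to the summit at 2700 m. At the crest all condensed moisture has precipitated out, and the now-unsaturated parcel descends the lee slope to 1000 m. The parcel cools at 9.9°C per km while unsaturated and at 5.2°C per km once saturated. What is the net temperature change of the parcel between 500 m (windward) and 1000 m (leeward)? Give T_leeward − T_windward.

500 → 1000 m (dry, 9.9°C/km): ΔT = -9.9 × 0.5 = -4.95°C → T = 5.75°C
1000 → 2700 m (saturated, 5.2°C/km): ΔT = -5.2 × 1.7 = -8.84°C → T = -3.09°C
2700 → 1000 m (dry descent, 9.9°C/km): ΔT = +9.9 × 1.7 = +16.83°C → T = 13.74°C
Net change vs windward start: 13.74 − 10.7 = +3.04°C

+3.04°C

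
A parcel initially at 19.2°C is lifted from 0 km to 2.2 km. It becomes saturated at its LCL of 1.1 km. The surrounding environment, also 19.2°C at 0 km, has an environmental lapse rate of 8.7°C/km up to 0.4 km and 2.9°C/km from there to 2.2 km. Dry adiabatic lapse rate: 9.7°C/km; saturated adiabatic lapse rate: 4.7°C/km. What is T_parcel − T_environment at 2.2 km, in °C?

Parcel:
  0–1100 m, dry: Δz = 1.1 km ⇒ ΔT = -10.67°C; T = 8.53°C
  1100–2200 m, saturated: Δz = 1.1 km ⇒ ΔT = -5.17°C; T = 3.36°C
Environment:
  0–400 m, environment, lower layer: Δz = 0.4 km ⇒ ΔT = -3.48°C; T = 15.72°C
  400–2200 m, environment, upper layer: Δz = 1.8 km ⇒ ΔT = -5.22°C; T = 10.5°C
T_parcel − T_env = 3.36 − 10.5 = -7.14°C

-7.14°C (parcel cooler than environment)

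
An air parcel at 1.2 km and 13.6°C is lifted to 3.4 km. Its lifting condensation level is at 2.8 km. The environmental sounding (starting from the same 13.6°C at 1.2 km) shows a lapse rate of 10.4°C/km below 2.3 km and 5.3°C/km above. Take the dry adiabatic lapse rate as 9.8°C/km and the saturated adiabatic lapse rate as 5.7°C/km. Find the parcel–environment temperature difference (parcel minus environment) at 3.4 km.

Parcel:
  1200 → 2800 m (dry, 9.8°C/km): ΔT = -9.8 × 1.6 = -15.68°C → T = -2.08°C
  2800 → 3400 m (saturated, 5.7°C/km): ΔT = -5.7 × 0.6 = -3.42°C → T = -5.5°C
Environment:
  1200 → 2300 m (environment, lower layer, 10.4°C/km): ΔT = -10.4 × 1.1 = -11.44°C → T = 2.16°C
  2300 → 3400 m (environment, upper layer, 5.3°C/km): ΔT = -5.3 × 1.1 = -5.83°C → T = -3.67°C
T_parcel − T_env = -5.5 − (-3.67) = -1.83°C

-1.83°C (parcel cooler than environment)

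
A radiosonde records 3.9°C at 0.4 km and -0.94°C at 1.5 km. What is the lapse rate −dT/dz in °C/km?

Γ = −ΔT/Δz = (3.9 − (-0.94)) / (1500 − 400) m
  = 4.84°C / 1.1 km = 4.4°C/km

4.4°C/km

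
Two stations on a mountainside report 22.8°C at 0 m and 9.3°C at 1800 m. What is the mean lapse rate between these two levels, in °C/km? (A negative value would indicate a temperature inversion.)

Γ = −ΔT/Δz = (22.8 − 9.3) / (1800 − 0) m
  = 13.5°C / 1.8 km = 7.5°C/km

7.5°C/km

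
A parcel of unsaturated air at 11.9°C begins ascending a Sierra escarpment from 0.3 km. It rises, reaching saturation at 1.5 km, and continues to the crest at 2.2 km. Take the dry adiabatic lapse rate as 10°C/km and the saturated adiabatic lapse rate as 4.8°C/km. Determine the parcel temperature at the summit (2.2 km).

-3.46°C

300 → 1500 m (dry, 10°C/km): ΔT = -10 × 1.2 = -12°C → T = -0.1°C
1500 → 2200 m (saturated, 4.8°C/km): ΔT = -4.8 × 0.7 = -3.36°C → T = -3.46°C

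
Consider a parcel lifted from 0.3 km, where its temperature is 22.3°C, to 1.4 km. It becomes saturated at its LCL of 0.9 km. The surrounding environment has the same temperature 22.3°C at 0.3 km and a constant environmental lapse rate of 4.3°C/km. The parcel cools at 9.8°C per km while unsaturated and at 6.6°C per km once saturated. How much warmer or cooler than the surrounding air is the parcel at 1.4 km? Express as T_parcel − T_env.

-4.45°C (parcel cooler than environment)

Parcel:
  300 → 900 m (dry, 9.8°C/km): ΔT = -9.8 × 0.6 = -5.88°C → T = 16.42°C
  900 → 1400 m (saturated, 6.6°C/km): ΔT = -6.6 × 0.5 = -3.3°C → T = 13.12°C
Environment:
  300 → 1400 m (environment, 4.3°C/km): ΔT = -4.3 × 1.1 = -4.73°C → T = 17.57°C
T_parcel − T_env = 13.12 − 17.57 = -4.45°C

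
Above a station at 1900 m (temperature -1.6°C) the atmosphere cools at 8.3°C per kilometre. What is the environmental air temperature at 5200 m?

Environmental to 5200 m: -8.3 × 3.3 km = -27.39°C, so T = -28.99°C.

-28.99°C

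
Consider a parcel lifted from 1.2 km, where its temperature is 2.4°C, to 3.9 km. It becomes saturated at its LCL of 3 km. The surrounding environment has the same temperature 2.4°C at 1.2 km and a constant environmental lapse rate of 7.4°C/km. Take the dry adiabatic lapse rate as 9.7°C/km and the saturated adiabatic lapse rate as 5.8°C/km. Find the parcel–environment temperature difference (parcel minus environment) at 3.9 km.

Parcel:
  1200 → 3000 m (dry, 9.7°C/km): ΔT = -9.7 × 1.8 = -17.46°C → T = -15.06°C
  3000 → 3900 m (saturated, 5.8°C/km): ΔT = -5.8 × 0.9 = -5.22°C → T = -20.28°C
Environment:
  1200 → 3900 m (environment, 7.4°C/km): ΔT = -7.4 × 2.7 = -19.98°C → T = -17.58°C
T_parcel − T_env = -20.28 − (-17.58) = -2.7°C

-2.7°C (parcel cooler than environment)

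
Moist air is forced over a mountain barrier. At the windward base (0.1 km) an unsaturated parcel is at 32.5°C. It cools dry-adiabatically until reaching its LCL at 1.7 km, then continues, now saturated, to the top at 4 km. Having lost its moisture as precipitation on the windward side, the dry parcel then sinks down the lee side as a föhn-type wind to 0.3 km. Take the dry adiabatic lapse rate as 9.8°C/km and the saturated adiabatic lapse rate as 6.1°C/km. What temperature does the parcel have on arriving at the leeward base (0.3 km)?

Dry to 1700 m: -9.8 × 1.6 km = -15.68°C, so T = 16.82°C.
Saturated to 4000 m: -6.1 × 2.3 km = -14.03°C, so T = 2.79°C.
Dry descent to 300 m: +9.8 × 3.7 km = +36.26°C, so T = 39.05°C.

39.05°C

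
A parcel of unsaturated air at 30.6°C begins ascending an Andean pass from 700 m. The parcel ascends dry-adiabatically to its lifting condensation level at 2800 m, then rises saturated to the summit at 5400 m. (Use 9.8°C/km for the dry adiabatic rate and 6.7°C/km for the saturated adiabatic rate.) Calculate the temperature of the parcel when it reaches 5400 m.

700 → 2800 m (dry, 9.8°C/km): ΔT = -9.8 × 2.1 = -20.58°C → T = 10.02°C
2800 → 5400 m (saturated, 6.7°C/km): ΔT = -6.7 × 2.6 = -17.42°C → T = -7.4°C

-7.4°C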